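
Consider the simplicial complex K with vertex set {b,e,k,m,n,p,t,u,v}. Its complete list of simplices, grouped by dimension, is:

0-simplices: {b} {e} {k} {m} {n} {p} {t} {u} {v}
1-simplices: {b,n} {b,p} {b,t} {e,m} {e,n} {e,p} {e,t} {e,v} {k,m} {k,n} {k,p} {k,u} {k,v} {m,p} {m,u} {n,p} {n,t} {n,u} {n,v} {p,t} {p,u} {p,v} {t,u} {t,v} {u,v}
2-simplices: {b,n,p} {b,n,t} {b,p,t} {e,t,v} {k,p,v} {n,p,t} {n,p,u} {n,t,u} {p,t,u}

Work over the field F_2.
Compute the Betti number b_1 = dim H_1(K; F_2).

n_0=9 n_1=25 n_2=9  [Z2]
∂1: piv[bn,bp,bt,em,en,ev,km,ku] rk=8  ker:ep,et,kn,kp,kv,mp,mu,np,nt,nu,nv,pt,pu,pv,tu,tv,uv
∂2: piv[bnp,bnt,bpt,etv,kpv,npu,ntu] rk=7  ker:npt,ptu
b_1=(25−8)−7=10

b_1=10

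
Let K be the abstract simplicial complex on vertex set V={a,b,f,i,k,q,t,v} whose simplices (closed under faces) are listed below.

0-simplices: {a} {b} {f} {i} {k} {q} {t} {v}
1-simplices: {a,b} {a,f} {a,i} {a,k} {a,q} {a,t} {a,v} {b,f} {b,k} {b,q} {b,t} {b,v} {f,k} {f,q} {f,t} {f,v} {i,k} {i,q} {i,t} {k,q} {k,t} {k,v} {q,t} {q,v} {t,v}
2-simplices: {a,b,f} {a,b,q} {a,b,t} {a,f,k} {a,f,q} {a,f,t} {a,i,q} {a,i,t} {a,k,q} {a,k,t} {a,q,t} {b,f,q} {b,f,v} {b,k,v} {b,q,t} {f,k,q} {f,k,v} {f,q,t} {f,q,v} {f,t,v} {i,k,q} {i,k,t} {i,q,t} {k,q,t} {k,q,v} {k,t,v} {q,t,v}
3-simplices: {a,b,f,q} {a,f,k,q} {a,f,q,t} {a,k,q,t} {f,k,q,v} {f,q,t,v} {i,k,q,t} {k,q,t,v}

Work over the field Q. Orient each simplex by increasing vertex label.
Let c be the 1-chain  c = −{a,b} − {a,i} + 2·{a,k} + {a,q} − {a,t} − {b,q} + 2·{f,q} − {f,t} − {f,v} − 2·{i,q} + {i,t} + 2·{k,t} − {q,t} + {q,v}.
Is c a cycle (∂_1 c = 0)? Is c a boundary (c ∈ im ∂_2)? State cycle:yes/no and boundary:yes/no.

n_0=8 n_1=25 n_2=27 n_3=8  [Q]
∂1: piv[ab,af,ai,ak,aq,at,av] rk=7  ker:bf,bk,bq,bt,bv,fk,fq,ft,fv,ik,iq,it,kq,kt,kv,qt,qv,tv
∂2: piv[abf,abq,abt,afk,afq,aft,aiq,ait,akq,akt,aqt,bfv,bkv,fkv,fqv,ftv,ikq] rk=17  ker:bfq,bqt,fkq,fqt,ikt,iqt,kqt,kqv,ktv,qtv
∂3: piv[abfq,afkq,afqt,akqt,fkqv,fqtv,ikqt,kqtv] rk=8
∂1c = 0
c vs im∂2: reduces to 0 ⇒ boundary

cycle:yes boundary:yes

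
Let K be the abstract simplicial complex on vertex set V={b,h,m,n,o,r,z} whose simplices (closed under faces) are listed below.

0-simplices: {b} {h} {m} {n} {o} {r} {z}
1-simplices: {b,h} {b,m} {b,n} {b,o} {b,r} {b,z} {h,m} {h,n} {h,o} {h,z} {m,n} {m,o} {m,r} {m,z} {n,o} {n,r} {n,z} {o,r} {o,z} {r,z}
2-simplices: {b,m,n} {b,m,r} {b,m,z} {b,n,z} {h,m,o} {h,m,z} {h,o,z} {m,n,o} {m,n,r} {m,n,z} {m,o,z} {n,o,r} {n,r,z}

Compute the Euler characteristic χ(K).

χ(K)=0

n_0=7 n_1=20 n_2=13
χ=+7−20+13=0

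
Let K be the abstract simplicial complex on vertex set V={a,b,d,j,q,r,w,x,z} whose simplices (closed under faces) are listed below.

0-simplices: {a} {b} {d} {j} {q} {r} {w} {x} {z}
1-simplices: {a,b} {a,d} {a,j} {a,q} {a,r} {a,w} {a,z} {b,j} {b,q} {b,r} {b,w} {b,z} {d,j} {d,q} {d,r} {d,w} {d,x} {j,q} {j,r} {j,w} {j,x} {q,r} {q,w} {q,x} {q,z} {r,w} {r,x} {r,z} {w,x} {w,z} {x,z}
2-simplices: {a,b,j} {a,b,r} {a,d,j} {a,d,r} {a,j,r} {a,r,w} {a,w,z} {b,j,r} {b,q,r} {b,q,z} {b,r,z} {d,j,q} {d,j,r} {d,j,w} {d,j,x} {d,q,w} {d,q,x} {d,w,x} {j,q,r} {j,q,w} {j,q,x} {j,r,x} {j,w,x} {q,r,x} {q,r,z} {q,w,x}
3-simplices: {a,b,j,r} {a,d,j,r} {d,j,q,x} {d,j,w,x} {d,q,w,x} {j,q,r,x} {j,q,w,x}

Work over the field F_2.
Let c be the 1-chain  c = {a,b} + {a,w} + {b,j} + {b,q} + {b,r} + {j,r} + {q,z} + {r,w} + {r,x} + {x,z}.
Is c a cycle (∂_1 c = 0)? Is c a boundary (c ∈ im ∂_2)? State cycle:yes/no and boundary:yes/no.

n_0=9 n_1=31 n_2=26 n_3=7  [Z2]
∂1: piv[ab,ad,aj,aq,ar,aw,az,dx] rk=8  ker:bj,bq,br,bw,bz,dj,dq,dr,dw,jq,jr,jw,jx,qr,qw,qx,qz,rw,rx,rz,wx,wz,xz
∂2: piv[abj,abr,adj,adr,ajr,arw,awz,bqr,bqz,brz,djq,djw,djx,dqw,dqx,dwx,jqr,jrx] rk=18  ker:bjr,djr,jqw,jqx,jwx,qrx,qrz,qwx
∂3: piv[abjr,adjr,djqx,djwx,dqwx,jqrx,jqwx] rk=7
∂1c = 0
c vs im∂2: residual ≠ 0 ⇒ not boundary

cycle:yes boundary:no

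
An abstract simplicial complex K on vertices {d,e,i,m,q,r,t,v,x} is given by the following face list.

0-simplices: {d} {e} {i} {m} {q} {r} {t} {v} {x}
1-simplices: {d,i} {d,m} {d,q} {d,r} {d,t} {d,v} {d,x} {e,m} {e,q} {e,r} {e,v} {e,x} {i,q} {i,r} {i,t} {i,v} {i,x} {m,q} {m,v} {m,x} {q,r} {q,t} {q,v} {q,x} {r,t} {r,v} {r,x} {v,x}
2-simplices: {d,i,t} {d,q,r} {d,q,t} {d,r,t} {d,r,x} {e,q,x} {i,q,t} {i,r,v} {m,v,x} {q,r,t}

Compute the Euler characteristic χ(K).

n_0=9 n_1=28 n_2=10
χ=+9−28+10=-9

χ(K)=-9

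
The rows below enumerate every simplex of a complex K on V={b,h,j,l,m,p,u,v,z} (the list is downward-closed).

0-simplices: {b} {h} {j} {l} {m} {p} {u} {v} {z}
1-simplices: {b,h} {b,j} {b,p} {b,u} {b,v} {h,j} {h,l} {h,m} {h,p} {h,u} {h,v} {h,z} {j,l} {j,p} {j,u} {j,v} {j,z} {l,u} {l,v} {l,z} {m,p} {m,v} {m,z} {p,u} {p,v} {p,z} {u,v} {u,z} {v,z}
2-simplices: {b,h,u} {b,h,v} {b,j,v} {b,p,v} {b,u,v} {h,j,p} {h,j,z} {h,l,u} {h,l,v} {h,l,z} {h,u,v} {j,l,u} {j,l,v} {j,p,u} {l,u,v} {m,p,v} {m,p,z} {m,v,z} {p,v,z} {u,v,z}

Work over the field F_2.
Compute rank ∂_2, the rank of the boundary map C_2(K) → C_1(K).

n_0=9 n_1=29 n_2=20  [Z2]
∂1: piv[bh,bj,bp,bu,bv,hl,hm,hz] rk=8  ker:hj,hp,hu,hv,jl,jp,ju,jv,jz,lu,lv,lz,mp,mv,mz,pu,pv,pz,uv,uz,vz
∂2: piv[bhu,bhv,bjv,bpv,buv,hjp,hjz,hlu,hlv,hlz,jlu,jlv,jpu,mpv,mpz,mvz,uvz] rk=17  ker:huv,luv,pvz
rk∂_2=17

rank∂_2=17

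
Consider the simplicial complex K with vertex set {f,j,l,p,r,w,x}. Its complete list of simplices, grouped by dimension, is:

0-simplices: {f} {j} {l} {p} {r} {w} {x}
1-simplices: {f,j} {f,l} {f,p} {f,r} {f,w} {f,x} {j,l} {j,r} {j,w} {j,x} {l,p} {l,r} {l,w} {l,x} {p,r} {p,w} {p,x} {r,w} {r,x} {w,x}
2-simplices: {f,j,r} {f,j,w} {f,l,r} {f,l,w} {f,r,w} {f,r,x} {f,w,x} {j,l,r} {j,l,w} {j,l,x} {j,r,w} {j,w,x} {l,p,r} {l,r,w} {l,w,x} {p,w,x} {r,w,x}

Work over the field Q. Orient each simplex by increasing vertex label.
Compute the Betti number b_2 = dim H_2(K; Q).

n_0=7 n_1=20 n_2=17  [Q]
∂1: piv[fj,fl,fp,fr,fw,fx] rk=6  ker:jl,jr,jw,jx,lp,lr,lw,lx,pr,pw,px,rw,rx,wx
∂2: piv[fjr,fjw,flr,flw,frw,frx,fwx,jlr,jlx,jwx,lpr,pwx] rk=12  ker:jlw,jrw,lrw,lwx,rwx
b_2=(17−12)−0=5

b_2=5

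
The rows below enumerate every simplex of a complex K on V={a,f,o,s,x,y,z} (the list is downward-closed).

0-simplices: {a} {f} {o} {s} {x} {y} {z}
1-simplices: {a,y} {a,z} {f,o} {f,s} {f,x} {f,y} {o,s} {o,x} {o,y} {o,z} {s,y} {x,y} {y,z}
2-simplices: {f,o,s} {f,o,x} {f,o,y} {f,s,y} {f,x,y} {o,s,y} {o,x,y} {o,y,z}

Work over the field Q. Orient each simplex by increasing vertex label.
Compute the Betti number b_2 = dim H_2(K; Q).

b_2=2

n_0=7 n_1=13 n_2=8  [Q]
∂1: piv[ay,az,fo,fs,fx,fy] rk=6  ker:os,ox,oy,oz,sy,xy,yz
∂2: piv[fos,fox,foy,fsy,fxy,oyz] rk=6  ker:osy,oxy
b_2=(8−6)−0=2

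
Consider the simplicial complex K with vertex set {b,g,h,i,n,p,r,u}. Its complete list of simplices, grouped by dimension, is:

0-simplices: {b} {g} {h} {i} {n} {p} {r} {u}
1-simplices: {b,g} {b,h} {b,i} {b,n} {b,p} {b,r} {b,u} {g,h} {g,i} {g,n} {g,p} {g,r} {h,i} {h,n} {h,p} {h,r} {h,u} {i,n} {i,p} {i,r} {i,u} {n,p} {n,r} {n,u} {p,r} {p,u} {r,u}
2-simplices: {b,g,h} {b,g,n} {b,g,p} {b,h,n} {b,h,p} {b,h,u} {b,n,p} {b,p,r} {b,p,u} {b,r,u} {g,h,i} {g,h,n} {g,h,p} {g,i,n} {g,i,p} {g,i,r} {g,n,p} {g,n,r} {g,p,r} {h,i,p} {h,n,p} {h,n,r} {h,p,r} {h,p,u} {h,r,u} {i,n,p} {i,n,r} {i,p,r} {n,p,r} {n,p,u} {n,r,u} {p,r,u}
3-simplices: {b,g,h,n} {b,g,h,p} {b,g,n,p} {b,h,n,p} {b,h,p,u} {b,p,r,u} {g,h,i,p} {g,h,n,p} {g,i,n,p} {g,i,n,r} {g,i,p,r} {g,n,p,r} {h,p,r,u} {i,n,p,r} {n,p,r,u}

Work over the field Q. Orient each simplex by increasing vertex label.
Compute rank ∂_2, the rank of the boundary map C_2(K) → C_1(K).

rank∂_2=18

n_0=8 n_1=27 n_2=32 n_3=15  [Q]
∂1: piv[bg,bh,bi,bn,bp,br,bu] rk=7  ker:gh,gi,gn,gp,gr,hi,hn,hp,hr,hu,in,ip,ir,iu,np,nr,nu,pr,pu,ru
∂2: piv[bgh,bgn,bgp,bhn,bhp,bhu,bnp,bpr,bpu,bru,ghi,gin,gip,gir,gnr,gpr,hnr,npu] rk=18  ker:ghn,ghp,gnp,hip,hnp,hpr,hpu,hru,inp,inr,ipr,npr,nru,pru
∂3: piv[bghn,bghp,bgnp,bhnp,bhpu,bpru,ghip,ginp,ginr,gipr,gnpr,hpru,npru] rk=13  ker:ghnp,inpr
rk∂_2=18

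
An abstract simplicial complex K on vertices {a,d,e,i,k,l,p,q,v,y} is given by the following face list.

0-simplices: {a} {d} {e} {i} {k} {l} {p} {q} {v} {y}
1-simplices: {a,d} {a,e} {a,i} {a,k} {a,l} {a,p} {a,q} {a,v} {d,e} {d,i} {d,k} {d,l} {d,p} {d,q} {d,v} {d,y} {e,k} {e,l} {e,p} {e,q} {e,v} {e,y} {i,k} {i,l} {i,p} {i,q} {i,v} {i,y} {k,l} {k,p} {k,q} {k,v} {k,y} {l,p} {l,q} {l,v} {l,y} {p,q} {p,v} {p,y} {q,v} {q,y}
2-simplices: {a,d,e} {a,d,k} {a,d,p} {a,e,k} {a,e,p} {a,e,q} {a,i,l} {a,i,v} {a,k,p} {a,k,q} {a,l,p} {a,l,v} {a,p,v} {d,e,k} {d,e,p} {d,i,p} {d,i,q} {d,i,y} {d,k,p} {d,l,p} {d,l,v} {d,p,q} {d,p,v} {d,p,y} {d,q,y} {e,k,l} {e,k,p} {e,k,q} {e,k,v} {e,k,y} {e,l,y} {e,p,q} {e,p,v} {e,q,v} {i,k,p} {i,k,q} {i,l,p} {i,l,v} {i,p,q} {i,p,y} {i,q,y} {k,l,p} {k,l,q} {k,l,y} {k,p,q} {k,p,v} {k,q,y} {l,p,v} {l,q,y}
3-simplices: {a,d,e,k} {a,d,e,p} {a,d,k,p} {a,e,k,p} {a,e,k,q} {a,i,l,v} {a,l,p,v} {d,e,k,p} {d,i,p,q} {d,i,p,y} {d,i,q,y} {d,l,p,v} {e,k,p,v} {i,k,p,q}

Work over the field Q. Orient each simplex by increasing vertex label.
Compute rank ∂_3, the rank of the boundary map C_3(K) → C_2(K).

rank∂_3=13

n_0=10 n_1=42 n_2=49 n_3=14  [Q]
∂1: piv[ad,ae,ai,ak,al,ap,aq,av,dy] rk=9  ker:de,di,dk,dl,dp,dq,dv,ek,el,ep,eq,ev,ey,ik,il,ip,iq,iv,iy,kl,kp,kq,kv,ky,lp,lq,lv,ly,pq,pv,py,qv,qy
∂2: piv[ade,adk,adp,aek,aep,aeq,ail,aiv,akp,akq,alp,alv,apv,dip,diq,diy,dlp,dlv,dpq,dpy,dqy,ekl,ekv,eky,ely,epq,epv,eqv,ikp,ilp,klp,klq,kqy] rk=33  ker:dek,dep,dkp,dpv,ekp,ekq,ikq,ilv,ipq,ipy,iqy,kly,kpq,kpv,lpv,lqy
∂3: piv[adek,adep,adkp,aekp,aekq,ailv,alpv,dipq,dipy,diqy,dlpv,ekpv,ikpq] rk=13  ker:dekp
rk∂_3=13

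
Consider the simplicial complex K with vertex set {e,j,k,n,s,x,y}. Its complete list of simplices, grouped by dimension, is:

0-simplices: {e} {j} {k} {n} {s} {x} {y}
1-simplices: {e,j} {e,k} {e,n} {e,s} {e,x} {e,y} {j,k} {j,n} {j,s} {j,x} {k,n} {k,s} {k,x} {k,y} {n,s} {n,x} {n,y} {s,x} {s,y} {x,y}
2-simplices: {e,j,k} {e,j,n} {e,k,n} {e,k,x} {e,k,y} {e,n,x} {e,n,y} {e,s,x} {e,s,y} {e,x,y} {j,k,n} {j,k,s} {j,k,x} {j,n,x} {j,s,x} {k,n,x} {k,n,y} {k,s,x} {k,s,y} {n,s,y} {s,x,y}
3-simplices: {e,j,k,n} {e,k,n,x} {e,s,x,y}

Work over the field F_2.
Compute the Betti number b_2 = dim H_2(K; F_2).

n_0=7 n_1=20 n_2=21 n_3=3  [Z2]
∂1: piv[ej,ek,en,es,ex,ey] rk=6  ker:jk,jn,js,jx,kn,ks,kx,ky,ns,nx,ny,sx,sy,xy
∂2: piv[ejk,ejn,ekn,ekx,eky,enx,eny,esx,esy,exy,jks,jkx,jsx,nsy] rk=14  ker:jkn,jnx,knx,kny,ksx,ksy,sxy
∂3: piv[ejkn,eknx,esxy] rk=3
b_2=(21−14)−3=4

b_2=4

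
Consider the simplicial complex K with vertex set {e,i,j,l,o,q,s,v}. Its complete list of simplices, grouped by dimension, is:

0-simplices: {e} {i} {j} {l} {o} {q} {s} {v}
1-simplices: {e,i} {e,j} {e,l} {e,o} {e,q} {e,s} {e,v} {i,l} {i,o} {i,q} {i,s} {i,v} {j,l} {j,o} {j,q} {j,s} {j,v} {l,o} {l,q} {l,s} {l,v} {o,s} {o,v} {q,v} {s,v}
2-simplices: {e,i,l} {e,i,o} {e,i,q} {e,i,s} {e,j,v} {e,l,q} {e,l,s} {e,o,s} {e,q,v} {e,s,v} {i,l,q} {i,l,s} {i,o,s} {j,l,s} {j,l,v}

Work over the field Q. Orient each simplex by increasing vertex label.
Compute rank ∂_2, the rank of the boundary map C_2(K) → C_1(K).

rank∂_2=12

n_0=8 n_1=25 n_2=15  [Q]
∂1: piv[ei,ej,el,eo,eq,es,ev] rk=7  ker:il,io,iq,is,iv,jl,jo,jq,js,jv,lo,lq,ls,lv,os,ov,qv,sv
∂2: piv[eil,eio,eiq,eis,ejv,elq,els,eos,eqv,esv,jls,jlv] rk=12  ker:ilq,ils,ios
rk∂_2=12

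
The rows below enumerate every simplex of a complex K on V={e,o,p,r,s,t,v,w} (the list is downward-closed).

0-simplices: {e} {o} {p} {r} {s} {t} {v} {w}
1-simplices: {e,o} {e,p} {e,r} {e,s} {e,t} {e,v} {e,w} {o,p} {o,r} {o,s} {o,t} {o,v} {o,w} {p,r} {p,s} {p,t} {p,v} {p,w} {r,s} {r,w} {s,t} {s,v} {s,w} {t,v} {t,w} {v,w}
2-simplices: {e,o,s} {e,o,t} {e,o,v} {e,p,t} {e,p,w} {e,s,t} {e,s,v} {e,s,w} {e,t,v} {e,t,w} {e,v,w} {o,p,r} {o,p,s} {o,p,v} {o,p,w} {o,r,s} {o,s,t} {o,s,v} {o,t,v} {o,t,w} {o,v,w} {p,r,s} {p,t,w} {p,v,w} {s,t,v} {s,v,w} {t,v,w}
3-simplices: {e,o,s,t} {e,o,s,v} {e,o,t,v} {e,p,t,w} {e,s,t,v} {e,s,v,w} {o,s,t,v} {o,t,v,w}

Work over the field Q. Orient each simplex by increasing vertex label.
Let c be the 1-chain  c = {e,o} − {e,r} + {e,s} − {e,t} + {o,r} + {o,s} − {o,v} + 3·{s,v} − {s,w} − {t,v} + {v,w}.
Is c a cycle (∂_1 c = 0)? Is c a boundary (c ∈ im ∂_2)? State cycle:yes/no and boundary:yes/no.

n_0=8 n_1=26 n_2=27 n_3=8  [Q]
∂1: piv[eo,ep,er,es,et,ev,ew] rk=7  ker:op,or,os,ot,ov,ow,pr,ps,pt,pv,pw,rs,rw,st,sv,sw,tv,tw,vw
∂2: piv[eos,eot,eov,ept,epw,est,esv,esw,etv,etw,evw,opr,ops,opv,opw,ors,otw] rk=17  ker:ost,osv,otv,ovw,prs,ptw,pvw,stv,svw,tvw
∂3: piv[eost,eosv,eotv,eptw,estv,esvw,otvw] rk=7  ker:ostv
∂1c = 0
c vs im∂2: residual ≠ 0 ⇒ not boundary

cycle:yes boundary:no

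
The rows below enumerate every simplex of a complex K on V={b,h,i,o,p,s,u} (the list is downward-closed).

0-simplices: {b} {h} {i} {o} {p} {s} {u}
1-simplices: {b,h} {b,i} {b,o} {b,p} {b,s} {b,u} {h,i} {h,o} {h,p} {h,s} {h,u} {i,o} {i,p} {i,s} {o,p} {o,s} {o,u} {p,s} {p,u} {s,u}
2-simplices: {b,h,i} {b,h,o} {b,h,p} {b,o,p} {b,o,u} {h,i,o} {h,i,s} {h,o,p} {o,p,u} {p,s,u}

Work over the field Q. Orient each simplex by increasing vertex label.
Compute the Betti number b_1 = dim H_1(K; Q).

n_0=7 n_1=20 n_2=10  [Q]
∂1: piv[bh,bi,bo,bp,bs,bu] rk=6  ker:hi,ho,hp,hs,hu,io,ip,is,op,os,ou,ps,pu,su
∂2: piv[bhi,bho,bhp,bop,bou,hio,his,opu,psu] rk=9  ker:hop
b_1=(20−6)−9=5

b_1=5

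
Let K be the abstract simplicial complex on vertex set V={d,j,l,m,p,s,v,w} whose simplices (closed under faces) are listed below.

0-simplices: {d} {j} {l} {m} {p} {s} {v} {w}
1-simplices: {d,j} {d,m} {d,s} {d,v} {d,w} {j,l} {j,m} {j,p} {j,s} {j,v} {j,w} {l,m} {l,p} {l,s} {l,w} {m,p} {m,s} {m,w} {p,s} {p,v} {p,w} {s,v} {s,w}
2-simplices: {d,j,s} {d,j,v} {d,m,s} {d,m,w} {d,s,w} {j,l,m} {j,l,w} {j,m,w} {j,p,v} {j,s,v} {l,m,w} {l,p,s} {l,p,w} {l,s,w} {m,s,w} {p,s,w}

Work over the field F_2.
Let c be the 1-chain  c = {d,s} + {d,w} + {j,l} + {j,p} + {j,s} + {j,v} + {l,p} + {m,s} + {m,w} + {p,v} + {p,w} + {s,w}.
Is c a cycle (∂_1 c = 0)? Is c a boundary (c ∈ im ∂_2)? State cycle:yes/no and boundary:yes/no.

cycle:yes boundary:no

n_0=8 n_1=23 n_2=16  [Z2]
∂1: piv[dj,dm,ds,dv,dw,jl,jp] rk=7  ker:jm,js,jv,jw,lm,lp,ls,lw,mp,ms,mw,ps,pv,pw,sv,sw
∂2: piv[djs,djv,dms,dmw,dsw,jlm,jlw,jmw,jpv,jsv,lps,lpw,lsw] rk=13  ker:lmw,msw,psw
∂1c = 0
c vs im∂2: residual ≠ 0 ⇒ not boundary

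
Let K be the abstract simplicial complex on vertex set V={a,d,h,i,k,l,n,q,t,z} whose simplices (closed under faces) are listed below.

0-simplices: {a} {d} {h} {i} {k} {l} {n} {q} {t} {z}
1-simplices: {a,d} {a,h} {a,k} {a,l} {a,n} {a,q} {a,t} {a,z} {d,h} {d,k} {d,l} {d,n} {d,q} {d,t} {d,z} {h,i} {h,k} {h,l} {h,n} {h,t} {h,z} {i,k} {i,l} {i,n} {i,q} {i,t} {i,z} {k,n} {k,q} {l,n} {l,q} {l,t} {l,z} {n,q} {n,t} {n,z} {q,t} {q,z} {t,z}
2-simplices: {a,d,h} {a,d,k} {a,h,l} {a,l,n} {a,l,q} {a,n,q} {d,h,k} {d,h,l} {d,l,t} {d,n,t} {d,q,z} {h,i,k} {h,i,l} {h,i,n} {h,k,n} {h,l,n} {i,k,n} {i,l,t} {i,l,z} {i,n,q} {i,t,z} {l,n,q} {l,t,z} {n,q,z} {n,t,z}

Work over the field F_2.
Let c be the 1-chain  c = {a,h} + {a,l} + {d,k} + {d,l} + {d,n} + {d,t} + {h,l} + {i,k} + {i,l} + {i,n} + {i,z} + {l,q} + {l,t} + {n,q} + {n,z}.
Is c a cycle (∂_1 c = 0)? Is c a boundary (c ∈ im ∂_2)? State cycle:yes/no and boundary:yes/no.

n_0=10 n_1=39 n_2=25  [Z2]
∂1: piv[ad,ah,ak,al,an,aq,at,az,hi] rk=9  ker:dh,dk,dl,dn,dq,dt,dz,hk,hl,hn,ht,hz,ik,il,in,iq,it,iz,kn,kq,ln,lq,lt,lz,nq,nt,nz,qt,qz,tz
∂2: piv[adh,adk,ahl,aln,alq,anq,dhk,dhl,dlt,dnt,dqz,hik,hil,hin,hkn,hln,ilt,ilz,inq,itz,nqz,ntz] rk=22  ker:ikn,lnq,ltz
∂1c = 0
c vs im∂2: reduces to 0 ⇒ boundary

cycle:yes boundary:yes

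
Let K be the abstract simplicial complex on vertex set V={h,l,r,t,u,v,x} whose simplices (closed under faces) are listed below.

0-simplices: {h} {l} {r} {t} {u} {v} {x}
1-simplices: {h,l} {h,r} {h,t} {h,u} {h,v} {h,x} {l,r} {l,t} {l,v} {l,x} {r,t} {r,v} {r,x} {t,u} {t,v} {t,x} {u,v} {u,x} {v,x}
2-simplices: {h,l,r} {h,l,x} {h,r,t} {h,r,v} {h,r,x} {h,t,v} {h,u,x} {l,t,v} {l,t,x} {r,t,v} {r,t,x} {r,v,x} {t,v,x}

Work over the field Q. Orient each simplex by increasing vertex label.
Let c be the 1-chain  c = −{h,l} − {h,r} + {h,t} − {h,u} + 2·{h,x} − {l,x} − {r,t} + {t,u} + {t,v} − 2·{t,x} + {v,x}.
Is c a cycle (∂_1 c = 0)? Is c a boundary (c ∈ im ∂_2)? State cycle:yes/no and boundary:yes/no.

n_0=7 n_1=19 n_2=13  [Q]
∂1: piv[hl,hr,ht,hu,hv,hx] rk=6  ker:lr,lt,lv,lx,rt,rv,rx,tu,tv,tx,uv,ux,vx
∂2: piv[hlr,hlx,hrt,hrv,hrx,htv,hux,ltv,ltx,rtx,rvx] rk=11  ker:rtv,tvx
∂1c = 0
c vs im∂2: residual ≠ 0 ⇒ not boundary

cycle:yes boundary:no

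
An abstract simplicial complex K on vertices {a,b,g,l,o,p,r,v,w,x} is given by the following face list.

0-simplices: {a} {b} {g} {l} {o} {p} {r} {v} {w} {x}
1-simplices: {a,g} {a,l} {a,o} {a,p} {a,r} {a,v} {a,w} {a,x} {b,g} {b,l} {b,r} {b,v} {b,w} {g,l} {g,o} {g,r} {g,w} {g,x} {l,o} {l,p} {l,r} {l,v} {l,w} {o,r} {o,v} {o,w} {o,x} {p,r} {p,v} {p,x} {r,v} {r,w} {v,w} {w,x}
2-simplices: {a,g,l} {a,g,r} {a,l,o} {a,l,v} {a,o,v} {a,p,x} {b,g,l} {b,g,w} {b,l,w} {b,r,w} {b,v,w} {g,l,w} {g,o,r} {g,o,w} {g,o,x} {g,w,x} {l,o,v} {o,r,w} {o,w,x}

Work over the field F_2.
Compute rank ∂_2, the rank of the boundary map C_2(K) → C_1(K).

rank∂_2=16

n_0=10 n_1=34 n_2=19  [Z2]
∂1: piv[ag,al,ao,ap,ar,av,aw,ax,bg] rk=9  ker:bl,br,bv,bw,gl,go,gr,gw,gx,lo,lp,lr,lv,lw,or,ov,ow,ox,pr,pv,px,rv,rw,vw,wx
∂2: piv[agl,agr,alo,alv,aov,apx,bgl,bgw,blw,brw,bvw,gor,gow,gox,gwx,orw] rk=16  ker:glw,lov,owx
rk∂_2=16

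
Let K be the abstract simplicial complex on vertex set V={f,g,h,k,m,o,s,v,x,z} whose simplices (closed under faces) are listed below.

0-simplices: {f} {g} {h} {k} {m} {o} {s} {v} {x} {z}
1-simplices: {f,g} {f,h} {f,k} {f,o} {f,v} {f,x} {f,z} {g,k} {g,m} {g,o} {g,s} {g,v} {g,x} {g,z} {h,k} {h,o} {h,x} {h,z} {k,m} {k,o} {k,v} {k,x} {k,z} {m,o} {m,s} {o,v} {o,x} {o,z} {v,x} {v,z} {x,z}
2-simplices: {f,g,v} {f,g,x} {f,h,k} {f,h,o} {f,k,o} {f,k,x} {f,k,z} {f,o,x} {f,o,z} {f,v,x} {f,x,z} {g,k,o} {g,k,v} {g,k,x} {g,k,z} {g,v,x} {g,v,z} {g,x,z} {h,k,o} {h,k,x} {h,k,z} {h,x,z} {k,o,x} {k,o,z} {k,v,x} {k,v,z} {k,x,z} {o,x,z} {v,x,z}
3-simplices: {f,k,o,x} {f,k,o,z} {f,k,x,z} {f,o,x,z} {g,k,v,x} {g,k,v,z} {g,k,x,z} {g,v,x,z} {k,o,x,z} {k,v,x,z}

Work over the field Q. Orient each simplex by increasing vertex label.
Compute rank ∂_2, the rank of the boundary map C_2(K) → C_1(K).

rank∂_2=18

n_0=10 n_1=31 n_2=29 n_3=10  [Q]
∂1: piv[fg,fh,fk,fo,fv,fx,fz,gm,gs] rk=9  ker:gk,go,gv,gx,gz,hk,ho,hx,hz,km,ko,kv,kx,kz,mo,ms,ov,ox,oz,vx,vz,xz
∂2: piv[fgv,fgx,fhk,fho,fko,fkx,fkz,fox,foz,fvx,fxz,gko,gkv,gkx,gkz,gvz,hkx,hkz] rk=18  ker:gvx,gxz,hko,hxz,kox,koz,kvx,kvz,kxz,oxz,vxz
∂3: piv[fkox,fkoz,fkxz,foxz,gkvx,gkvz,gkxz,gvxz] rk=8  ker:koxz,kvxz
rk∂_2=18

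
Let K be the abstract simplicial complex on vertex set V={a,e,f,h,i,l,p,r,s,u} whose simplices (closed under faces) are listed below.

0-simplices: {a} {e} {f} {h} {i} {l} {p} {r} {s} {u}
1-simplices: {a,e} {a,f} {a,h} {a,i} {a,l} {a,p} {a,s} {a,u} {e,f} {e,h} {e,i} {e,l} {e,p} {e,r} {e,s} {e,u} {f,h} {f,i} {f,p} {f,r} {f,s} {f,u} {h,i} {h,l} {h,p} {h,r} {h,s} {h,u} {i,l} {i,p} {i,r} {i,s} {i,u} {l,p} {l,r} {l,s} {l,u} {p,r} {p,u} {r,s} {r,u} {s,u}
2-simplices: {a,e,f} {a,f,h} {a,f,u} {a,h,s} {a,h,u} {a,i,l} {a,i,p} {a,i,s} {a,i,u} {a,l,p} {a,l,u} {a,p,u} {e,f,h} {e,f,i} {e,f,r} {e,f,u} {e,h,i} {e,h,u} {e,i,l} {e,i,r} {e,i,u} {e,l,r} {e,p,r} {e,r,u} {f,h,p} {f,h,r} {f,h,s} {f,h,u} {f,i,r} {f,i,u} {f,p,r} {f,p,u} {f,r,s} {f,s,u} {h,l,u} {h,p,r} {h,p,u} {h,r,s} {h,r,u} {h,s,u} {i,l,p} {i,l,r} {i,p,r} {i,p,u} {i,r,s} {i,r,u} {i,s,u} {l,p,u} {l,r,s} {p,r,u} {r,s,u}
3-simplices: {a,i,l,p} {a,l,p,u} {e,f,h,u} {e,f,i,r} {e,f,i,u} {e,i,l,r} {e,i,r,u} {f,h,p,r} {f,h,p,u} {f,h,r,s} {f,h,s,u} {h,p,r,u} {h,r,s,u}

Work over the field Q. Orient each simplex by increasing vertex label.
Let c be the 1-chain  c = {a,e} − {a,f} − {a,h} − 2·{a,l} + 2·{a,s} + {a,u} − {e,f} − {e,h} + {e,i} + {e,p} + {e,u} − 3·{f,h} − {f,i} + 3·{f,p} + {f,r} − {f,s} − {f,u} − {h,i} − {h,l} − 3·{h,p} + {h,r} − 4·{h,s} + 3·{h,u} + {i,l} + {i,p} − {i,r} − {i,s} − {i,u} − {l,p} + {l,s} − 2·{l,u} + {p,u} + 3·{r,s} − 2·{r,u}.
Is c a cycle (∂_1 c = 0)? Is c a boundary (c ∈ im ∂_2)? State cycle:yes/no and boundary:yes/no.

n_0=10 n_1=42 n_2=51 n_3=13  [Q]
∂1: piv[ae,af,ah,ai,al,ap,as,au,er] rk=9  ker:ef,eh,ei,el,ep,es,eu,fh,fi,fp,fr,fs,fu,hi,hl,hp,hr,hs,hu,il,ip,ir,is,iu,lp,lr,ls,lu,pr,pu,rs,ru,su
∂2: piv[aef,afh,afu,ahs,ahu,ail,aip,ais,aiu,alp,alu,apu,efh,efi,efr,efu,ehi,eil,eir,eiu,elr,epr,eru,fhp,fhr,fhs,fpr,fpu,frs,fsu,hlu,lrs] rk=32  ker:ehu,fhu,fir,fiu,hpr,hpu,hrs,hru,hsu,ilp,ilr,ipr,ipu,irs,iru,isu,lpu,pru,rsu
∂3: piv[ailp,alpu,efhu,efir,efiu,eilr,eiru,fhpr,fhpu,fhrs,fhsu,hpru,hrsu] rk=13
∂1c = 0
c vs im∂2: reduces to 0 ⇒ boundary

cycle:yes boundary:yes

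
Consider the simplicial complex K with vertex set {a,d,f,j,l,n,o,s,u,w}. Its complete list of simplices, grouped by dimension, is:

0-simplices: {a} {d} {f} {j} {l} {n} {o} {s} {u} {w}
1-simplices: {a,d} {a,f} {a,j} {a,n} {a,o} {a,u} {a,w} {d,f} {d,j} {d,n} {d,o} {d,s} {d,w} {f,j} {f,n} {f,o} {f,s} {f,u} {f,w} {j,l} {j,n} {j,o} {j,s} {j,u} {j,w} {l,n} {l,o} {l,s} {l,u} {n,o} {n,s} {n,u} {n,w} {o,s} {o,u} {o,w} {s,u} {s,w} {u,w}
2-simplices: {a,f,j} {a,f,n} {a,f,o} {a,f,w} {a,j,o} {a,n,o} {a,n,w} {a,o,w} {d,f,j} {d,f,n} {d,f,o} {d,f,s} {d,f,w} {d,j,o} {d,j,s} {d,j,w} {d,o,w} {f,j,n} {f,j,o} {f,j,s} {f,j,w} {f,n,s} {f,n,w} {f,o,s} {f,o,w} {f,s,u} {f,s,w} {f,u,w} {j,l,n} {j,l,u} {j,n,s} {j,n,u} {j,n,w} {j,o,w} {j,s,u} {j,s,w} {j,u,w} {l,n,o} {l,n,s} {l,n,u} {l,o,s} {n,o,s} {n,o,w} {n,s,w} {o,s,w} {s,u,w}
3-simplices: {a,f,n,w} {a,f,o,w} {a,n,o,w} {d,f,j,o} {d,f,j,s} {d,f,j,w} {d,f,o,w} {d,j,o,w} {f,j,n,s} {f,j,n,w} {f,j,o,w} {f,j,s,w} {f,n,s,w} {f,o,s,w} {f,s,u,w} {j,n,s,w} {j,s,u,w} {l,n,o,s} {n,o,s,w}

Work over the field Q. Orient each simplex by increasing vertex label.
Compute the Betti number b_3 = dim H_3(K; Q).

n_0=10 n_1=39 n_2=46 n_3=19  [Q]
∂1: piv[ad,af,aj,an,ao,au,aw,ds,jl] rk=9  ker:df,dj,dn,do,dw,fj,fn,fo,fs,fu,fw,jn,jo,js,ju,jw,ln,lo,ls,lu,no,ns,nu,nw,os,ou,ow,su,sw,uw
∂2: piv[afj,afn,afo,afw,ajo,ano,anw,aow,dfj,dfn,dfo,dfs,dfw,djs,djw,fjn,fns,fos,fsu,fsw,fuw,jln,jlu,jnu,jsu,lno,lns] rk=27  ker:djo,dow,fjo,fjs,fjw,fnw,fow,jns,jnw,jow,jsw,juw,lnu,los,nos,now,nsw,osw,suw
∂3: piv[afnw,afow,anow,dfjo,dfjs,dfjw,dfow,djow,fjns,fjnw,fjsw,fnsw,fosw,fsuw,jsuw,lnos,nosw] rk=17  ker:fjow,jnsw
b_3=(19−17)−0=2

b_3=2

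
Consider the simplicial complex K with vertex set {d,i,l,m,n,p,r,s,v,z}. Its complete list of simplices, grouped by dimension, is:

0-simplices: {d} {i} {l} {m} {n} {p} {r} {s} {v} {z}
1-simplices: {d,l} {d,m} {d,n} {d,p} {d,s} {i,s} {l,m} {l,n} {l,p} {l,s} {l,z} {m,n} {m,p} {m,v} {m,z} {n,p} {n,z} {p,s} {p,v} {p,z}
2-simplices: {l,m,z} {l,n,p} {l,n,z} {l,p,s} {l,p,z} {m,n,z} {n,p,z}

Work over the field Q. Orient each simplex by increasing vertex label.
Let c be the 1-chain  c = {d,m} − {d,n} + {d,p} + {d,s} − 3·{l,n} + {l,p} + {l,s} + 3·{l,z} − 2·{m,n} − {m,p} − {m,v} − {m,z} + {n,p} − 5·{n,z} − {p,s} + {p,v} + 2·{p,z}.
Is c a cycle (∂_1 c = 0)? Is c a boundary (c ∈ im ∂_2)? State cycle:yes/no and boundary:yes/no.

cycle:no boundary:no

n_0=10 n_1=20 n_2=7  [Q]
∂1: piv[dl,dm,dn,dp,ds,is,lz,mv] rk=8  ker:lm,ln,lp,ls,mn,mp,mz,np,nz,ps,pv,pz
∂2: piv[lmz,lnp,lnz,lps,lpz,mnz] rk=6  ker:npz
∂1c = −2·{d} − 2·{l} + 6·{m} − 2·{n} + {s} − {z}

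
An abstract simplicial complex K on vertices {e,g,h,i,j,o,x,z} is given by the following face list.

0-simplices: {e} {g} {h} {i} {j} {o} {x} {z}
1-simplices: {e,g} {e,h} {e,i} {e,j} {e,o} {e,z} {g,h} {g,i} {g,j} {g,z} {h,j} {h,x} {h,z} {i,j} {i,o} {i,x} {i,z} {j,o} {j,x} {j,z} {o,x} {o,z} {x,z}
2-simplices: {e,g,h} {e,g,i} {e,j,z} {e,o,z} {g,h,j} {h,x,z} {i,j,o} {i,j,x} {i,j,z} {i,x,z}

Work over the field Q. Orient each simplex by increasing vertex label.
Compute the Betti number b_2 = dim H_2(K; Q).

n_0=8 n_1=23 n_2=10  [Q]
∂1: piv[eg,eh,ei,ej,eo,ez,hx] rk=7  ker:gh,gi,gj,gz,hj,hz,ij,io,ix,iz,jo,jx,jz,ox,oz,xz
∂2: piv[egh,egi,ejz,eoz,ghj,hxz,ijo,ijx,ijz,ixz] rk=10
b_2=(10−10)−0=0

b_2=0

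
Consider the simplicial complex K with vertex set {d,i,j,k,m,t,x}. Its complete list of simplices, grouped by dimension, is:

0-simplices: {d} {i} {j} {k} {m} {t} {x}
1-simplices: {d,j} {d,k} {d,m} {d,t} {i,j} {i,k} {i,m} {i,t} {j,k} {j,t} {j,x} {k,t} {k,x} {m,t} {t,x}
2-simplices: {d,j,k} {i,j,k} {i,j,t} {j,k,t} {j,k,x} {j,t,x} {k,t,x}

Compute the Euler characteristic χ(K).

n_0=7 n_1=15 n_2=7
χ=+7−15+7=-1

χ(K)=-1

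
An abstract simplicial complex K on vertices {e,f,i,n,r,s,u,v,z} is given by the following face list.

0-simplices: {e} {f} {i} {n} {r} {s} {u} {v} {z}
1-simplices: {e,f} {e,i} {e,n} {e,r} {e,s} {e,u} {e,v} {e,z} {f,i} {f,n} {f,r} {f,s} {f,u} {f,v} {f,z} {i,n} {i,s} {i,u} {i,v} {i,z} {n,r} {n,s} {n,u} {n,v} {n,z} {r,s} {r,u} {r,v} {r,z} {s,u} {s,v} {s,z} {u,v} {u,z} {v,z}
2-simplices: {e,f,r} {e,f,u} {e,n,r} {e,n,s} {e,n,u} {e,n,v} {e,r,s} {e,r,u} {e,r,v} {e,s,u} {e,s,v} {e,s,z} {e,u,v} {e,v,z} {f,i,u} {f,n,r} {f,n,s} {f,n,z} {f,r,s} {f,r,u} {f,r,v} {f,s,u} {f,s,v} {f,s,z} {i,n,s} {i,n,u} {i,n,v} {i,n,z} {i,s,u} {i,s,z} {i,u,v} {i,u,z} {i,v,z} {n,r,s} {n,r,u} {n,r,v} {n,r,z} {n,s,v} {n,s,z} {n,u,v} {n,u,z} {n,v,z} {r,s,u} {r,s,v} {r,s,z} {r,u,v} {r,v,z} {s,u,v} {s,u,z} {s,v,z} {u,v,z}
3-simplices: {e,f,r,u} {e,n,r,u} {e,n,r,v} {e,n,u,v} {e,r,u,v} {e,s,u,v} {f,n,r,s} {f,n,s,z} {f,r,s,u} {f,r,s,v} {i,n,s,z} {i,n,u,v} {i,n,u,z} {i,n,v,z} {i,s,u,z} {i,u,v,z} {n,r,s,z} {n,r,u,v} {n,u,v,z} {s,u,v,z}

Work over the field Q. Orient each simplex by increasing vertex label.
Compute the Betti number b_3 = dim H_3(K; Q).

n_0=9 n_1=35 n_2=51 n_3=20  [Q]
∂1: piv[ef,ei,en,er,es,eu,ev,ez] rk=8  ker:fi,fn,fr,fs,fu,fv,fz,in,is,iu,iv,iz,nr,ns,nu,nv,nz,rs,ru,rv,rz,su,sv,sz,uv,uz,vz
∂2: piv[efr,efu,enr,ens,enu,env,ers,eru,erv,esu,esv,esz,euv,evz,fiu,fnr,fns,fnz,frv,fsz,ins,inu,inv,inz,iuz,nrz] rk=26  ker:frs,fru,fsu,fsv,isu,isz,iuv,ivz,nrs,nru,nrv,nsv,nsz,nuv,nuz,nvz,rsu,rsv,rsz,ruv,rvz,suv,suz,svz,uvz
∂3: piv[efru,enru,enrv,enuv,eruv,esuv,fnrs,fnsz,frsu,frsv,insz,inuv,inuz,invz,isuz,iuvz,nrsz,suvz] rk=18  ker:nruv,nuvz
b_3=(20−18)−0=2

b_3=2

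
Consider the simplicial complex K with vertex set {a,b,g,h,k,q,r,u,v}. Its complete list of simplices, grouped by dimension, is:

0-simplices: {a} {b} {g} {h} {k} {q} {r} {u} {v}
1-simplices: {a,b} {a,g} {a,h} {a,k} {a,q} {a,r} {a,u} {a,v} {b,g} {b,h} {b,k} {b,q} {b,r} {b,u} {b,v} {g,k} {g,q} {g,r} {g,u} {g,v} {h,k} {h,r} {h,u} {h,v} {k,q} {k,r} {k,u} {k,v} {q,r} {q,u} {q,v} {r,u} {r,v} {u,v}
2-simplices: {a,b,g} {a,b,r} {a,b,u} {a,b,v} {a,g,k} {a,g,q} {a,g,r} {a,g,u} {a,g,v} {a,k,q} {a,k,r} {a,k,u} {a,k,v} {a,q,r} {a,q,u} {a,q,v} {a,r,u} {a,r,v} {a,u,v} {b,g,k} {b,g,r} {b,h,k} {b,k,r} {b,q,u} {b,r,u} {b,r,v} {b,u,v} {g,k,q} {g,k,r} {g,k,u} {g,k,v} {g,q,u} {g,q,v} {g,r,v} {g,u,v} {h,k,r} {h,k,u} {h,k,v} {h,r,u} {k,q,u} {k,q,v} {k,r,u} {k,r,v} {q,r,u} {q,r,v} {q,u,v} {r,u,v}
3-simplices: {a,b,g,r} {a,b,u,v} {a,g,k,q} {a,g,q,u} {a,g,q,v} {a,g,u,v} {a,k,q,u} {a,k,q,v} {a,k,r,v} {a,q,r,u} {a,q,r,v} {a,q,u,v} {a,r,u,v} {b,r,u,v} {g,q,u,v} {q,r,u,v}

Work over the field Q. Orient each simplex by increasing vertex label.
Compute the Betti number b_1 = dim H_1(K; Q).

b_1=1

n_0=9 n_1=34 n_2=47 n_3=16  [Q]
∂1: piv[ab,ag,ah,ak,aq,ar,au,av] rk=8  ker:bg,bh,bk,bq,br,bu,bv,gk,gq,gr,gu,gv,hk,hr,hu,hv,kq,kr,ku,kv,qr,qu,qv,ru,rv,uv
∂2: piv[abg,abr,abu,abv,agk,agq,agr,agu,agv,akq,akr,aku,akv,aqr,aqu,aqv,aru,arv,auv,bgk,bhk,bqu,hkr,hku,hkv] rk=25  ker:bgr,bkr,bru,brv,buv,gkq,gkr,gku,gkv,gqu,gqv,grv,guv,hru,kqu,kqv,kru,krv,qru,qrv,quv,ruv
∂3: piv[abgr,abuv,agkq,agqu,agqv,aguv,akqu,akqv,akrv,aqru,aqrv,aquv,aruv,bruv] rk=14  ker:gquv,qruv
b_1=(34−8)−25=1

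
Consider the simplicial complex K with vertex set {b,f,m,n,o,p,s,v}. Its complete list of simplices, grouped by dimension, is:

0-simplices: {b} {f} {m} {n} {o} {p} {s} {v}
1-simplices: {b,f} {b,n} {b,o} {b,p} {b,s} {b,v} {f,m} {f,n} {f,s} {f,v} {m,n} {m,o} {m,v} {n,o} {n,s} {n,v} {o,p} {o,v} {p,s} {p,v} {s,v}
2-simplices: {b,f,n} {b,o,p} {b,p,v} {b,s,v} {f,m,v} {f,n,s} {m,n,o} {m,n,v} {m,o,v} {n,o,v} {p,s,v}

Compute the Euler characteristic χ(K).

n_0=8 n_1=21 n_2=11
χ=+8−21+11=-2

χ(K)=-2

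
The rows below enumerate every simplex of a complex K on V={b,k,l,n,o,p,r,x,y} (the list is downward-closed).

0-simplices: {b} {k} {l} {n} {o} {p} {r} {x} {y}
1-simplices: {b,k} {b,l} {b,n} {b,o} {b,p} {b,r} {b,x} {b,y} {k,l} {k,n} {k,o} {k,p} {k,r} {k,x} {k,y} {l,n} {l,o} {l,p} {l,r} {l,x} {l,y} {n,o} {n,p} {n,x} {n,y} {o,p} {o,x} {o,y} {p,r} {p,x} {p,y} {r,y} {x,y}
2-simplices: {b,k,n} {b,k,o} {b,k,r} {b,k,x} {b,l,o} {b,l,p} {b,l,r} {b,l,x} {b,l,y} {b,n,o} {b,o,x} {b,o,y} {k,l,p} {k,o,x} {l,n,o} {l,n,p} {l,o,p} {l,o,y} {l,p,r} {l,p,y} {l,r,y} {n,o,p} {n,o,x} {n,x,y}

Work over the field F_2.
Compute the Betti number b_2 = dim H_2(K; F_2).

n_0=9 n_1=33 n_2=24  [Z2]
∂1: piv[bk,bl,bn,bo,bp,br,bx,by] rk=8  ker:kl,kn,ko,kp,kr,kx,ky,ln,lo,lp,lr,lx,ly,no,np,nx,ny,op,ox,oy,pr,px,py,ry,xy
∂2: piv[bkn,bko,bkr,bkx,blo,blp,blr,blx,bly,bno,box,boy,klp,lno,lnp,lop,lpr,lpy,lry,nox,nxy] rk=21  ker:kox,loy,nop
b_2=(24−21)−0=3

b_2=3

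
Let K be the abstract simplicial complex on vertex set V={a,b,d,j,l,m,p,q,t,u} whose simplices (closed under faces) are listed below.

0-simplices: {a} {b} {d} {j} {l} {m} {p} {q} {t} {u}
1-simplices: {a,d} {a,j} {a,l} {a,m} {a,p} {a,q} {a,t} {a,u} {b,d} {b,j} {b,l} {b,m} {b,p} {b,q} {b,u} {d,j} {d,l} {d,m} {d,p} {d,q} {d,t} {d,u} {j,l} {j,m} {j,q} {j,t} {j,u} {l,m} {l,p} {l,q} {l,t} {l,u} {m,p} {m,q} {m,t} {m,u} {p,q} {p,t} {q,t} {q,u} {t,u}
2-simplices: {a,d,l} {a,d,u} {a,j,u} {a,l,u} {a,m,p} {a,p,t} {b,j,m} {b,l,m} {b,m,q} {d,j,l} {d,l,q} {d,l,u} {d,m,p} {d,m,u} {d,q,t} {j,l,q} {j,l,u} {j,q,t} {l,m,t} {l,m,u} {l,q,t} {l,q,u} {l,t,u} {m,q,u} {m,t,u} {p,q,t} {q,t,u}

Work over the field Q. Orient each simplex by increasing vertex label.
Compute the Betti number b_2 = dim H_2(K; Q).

b_2=3

n_0=10 n_1=41 n_2=27  [Q]
∂1: piv[ad,aj,al,am,ap,aq,at,au,bd] rk=9  ker:bj,bl,bm,bp,bq,bu,dj,dl,dm,dp,dq,dt,du,jl,jm,jq,jt,ju,lm,lp,lq,lt,lu,mp,mq,mt,mu,pq,pt,qt,qu,tu
∂2: piv[adl,adu,aju,alu,amp,apt,bjm,blm,bmq,djl,dlq,dmp,dmu,dqt,jlq,jlu,jqt,lmt,lmu,lqt,lqu,ltu,mqu,pqt] rk=24  ker:dlu,mtu,qtu
b_2=(27−24)−0=3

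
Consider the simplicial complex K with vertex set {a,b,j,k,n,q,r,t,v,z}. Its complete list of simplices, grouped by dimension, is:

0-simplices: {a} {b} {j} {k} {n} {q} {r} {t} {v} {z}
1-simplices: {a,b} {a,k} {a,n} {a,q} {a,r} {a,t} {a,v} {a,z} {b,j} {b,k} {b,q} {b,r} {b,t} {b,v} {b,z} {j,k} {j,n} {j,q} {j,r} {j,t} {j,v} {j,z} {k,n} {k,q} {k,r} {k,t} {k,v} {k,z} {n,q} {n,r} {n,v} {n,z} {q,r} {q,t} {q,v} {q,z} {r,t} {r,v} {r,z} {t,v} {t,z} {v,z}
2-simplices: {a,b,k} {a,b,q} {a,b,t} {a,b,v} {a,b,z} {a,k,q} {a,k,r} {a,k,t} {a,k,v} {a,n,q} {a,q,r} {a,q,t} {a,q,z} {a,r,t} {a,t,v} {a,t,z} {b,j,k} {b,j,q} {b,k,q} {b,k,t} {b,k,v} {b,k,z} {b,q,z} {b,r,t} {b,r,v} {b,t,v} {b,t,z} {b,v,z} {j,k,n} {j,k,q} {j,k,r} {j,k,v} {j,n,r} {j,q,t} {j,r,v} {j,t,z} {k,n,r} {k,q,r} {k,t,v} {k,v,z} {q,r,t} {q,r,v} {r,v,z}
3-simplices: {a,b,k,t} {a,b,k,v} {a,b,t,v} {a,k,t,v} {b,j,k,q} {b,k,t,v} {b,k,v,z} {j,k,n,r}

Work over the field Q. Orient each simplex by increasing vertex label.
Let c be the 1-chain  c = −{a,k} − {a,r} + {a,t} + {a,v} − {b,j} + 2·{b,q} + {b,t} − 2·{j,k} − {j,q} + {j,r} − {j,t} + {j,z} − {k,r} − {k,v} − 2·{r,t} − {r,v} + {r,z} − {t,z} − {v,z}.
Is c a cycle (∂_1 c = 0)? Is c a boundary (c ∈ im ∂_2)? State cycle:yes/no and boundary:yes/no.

n_0=10 n_1=42 n_2=43 n_3=8  [Q]
∂1: piv[ab,ak,an,aq,ar,at,av,az,bj] rk=9  ker:bk,bq,br,bt,bv,bz,jk,jn,jq,jr,jt,jv,jz,kn,kq,kr,kt,kv,kz,nq,nr,nv,nz,qr,qt,qv,qz,rt,rv,rz,tv,tz,vz
∂2: piv[abk,abq,abt,abv,abz,akq,akr,akt,akv,anq,aqr,aqt,aqz,art,atv,atz,bjk,bjq,bkz,brt,brv,bvz,jkn,jkr,jkv,jnr,jqt,jtz,qrv,rvz] rk=30  ker:bkq,bkt,bkv,bqz,btv,btz,jkq,jrv,knr,kqr,ktv,kvz,qrt
∂3: piv[abkt,abkv,abtv,aktv,bjkq,bkvz,jknr] rk=7  ker:bktv
∂1c = −2·{b} + {j} − {k} + {q} + {r}

cycle:no boundary:no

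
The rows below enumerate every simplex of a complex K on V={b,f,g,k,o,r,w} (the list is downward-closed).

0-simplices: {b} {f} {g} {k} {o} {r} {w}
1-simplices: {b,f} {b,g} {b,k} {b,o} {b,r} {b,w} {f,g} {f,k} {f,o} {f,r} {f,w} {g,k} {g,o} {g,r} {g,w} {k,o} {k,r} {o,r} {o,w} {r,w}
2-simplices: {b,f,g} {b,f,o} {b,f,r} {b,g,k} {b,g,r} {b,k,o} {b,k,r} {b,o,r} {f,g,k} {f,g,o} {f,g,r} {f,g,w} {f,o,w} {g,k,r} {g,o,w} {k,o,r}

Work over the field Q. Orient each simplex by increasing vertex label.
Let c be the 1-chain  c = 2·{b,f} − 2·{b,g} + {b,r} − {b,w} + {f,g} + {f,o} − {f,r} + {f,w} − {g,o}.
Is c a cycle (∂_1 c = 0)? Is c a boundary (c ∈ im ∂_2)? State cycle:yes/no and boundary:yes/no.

cycle:yes boundary:no

n_0=7 n_1=20 n_2=16  [Q]
∂1: piv[bf,bg,bk,bo,br,bw] rk=6  ker:fg,fk,fo,fr,fw,gk,go,gr,gw,ko,kr,or,ow,rw
∂2: piv[bfg,bfo,bfr,bgk,bgr,bko,bkr,bor,fgk,fgo,fgw,fow] rk=12  ker:fgr,gkr,gow,kor
∂1c = 0
c vs im∂2: residual ≠ 0 ⇒ not boundary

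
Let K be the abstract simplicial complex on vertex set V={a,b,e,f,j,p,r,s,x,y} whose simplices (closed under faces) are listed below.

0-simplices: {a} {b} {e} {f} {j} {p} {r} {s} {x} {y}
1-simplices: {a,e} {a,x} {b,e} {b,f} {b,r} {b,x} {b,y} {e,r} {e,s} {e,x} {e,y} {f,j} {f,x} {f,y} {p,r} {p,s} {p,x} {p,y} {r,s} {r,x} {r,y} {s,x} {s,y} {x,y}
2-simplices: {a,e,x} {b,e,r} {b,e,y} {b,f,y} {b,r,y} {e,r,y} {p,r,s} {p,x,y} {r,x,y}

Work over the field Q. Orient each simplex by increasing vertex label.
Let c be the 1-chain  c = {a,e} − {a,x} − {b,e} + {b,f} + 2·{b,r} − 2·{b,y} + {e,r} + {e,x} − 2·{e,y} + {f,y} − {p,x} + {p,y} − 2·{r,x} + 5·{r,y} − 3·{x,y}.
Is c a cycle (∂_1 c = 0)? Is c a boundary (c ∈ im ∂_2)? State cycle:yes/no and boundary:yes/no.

n_0=10 n_1=24 n_2=9  [Q]
∂1: piv[ae,ax,be,bf,br,by,es,fj,pr] rk=9  ker:bx,er,ex,ey,fx,fy,ps,px,py,rs,rx,ry,sx,sy,xy
∂2: piv[aex,ber,bey,bfy,bry,prs,pxy,rxy] rk=8  ker:ery
∂1c = 0
c vs im∂2: reduces to 0 ⇒ boundary

cycle:yes boundary:yes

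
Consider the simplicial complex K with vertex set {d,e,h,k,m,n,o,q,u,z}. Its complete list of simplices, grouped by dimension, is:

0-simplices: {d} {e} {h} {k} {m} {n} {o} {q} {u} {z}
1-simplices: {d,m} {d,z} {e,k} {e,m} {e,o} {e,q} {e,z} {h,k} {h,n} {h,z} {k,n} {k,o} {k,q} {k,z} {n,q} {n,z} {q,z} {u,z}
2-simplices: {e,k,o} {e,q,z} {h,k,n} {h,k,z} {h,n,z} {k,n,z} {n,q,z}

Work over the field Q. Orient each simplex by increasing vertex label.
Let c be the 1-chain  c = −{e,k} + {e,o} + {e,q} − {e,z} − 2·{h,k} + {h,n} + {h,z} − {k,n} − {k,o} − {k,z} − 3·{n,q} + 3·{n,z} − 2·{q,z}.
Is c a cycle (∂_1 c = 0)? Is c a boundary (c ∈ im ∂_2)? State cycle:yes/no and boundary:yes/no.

n_0=10 n_1=18 n_2=7  [Q]
∂1: piv[dm,dz,ek,em,eo,eq,hk,hn,uz] rk=9  ker:ez,hz,kn,ko,kq,kz,nq,nz,qz
∂2: piv[eko,eqz,hkn,hkz,hnz,nqz] rk=6  ker:knz
∂1c = 0
c vs im∂2: reduces to 0 ⇒ boundary

cycle:yes boundary:yes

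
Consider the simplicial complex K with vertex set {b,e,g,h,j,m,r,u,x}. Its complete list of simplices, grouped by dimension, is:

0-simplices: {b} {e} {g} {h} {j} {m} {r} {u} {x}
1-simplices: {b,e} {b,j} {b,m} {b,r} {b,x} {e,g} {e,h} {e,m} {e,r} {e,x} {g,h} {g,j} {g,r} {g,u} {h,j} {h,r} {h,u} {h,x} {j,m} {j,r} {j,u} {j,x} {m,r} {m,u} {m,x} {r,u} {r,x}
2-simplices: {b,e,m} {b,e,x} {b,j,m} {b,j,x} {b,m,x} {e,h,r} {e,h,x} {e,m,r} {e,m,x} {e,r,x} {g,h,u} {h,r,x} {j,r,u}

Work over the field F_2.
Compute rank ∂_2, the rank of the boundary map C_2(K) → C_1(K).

n_0=9 n_1=27 n_2=13  [Z2]
∂1: piv[be,bj,bm,br,bx,eg,eh,gu] rk=8  ker:em,er,ex,gh,gj,gr,hj,hr,hu,hx,jm,jr,ju,jx,mr,mu,mx,ru,rx
∂2: piv[bem,bex,bjm,bjx,bmx,ehr,ehx,emr,erx,ghu,jru] rk=11  ker:emx,hrx
rk∂_2=11

rank∂_2=11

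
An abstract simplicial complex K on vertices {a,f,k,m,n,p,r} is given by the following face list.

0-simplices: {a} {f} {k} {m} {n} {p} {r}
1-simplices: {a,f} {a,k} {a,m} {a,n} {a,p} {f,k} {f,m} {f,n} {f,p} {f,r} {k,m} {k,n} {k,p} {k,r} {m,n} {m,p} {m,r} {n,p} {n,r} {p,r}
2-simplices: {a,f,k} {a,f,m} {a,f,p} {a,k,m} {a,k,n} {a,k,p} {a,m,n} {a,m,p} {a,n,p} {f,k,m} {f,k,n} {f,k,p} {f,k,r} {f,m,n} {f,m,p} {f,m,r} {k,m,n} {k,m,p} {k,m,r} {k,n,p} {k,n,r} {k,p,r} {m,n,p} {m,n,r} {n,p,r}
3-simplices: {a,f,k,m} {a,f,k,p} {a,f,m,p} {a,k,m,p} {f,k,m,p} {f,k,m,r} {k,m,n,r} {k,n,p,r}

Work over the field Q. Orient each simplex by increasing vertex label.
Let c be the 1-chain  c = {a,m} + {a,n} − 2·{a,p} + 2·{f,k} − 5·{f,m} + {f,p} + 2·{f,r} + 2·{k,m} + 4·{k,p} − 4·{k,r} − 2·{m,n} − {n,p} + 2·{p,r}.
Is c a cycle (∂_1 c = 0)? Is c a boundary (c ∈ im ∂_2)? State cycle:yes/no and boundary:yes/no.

n_0=7 n_1=20 n_2=25 n_3=8  [Q]
∂1: piv[af,ak,am,an,ap,fr] rk=6  ker:fk,fm,fn,fp,km,kn,kp,kr,mn,mp,mr,np,nr,pr
∂2: piv[afk,afm,afp,akm,akn,akp,amn,amp,anp,fkn,fkr,fmr,knr,kpr] rk=14  ker:fkm,fkp,fmn,fmp,kmn,kmp,kmr,knp,mnp,mnr,npr
∂3: piv[afkm,afkp,afmp,akmp,fkmr,kmnr,knpr] rk=7  ker:fkmp
∂1c = 0
c vs im∂2: reduces to 0 ⇒ boundary

cycle:yes boundary:yes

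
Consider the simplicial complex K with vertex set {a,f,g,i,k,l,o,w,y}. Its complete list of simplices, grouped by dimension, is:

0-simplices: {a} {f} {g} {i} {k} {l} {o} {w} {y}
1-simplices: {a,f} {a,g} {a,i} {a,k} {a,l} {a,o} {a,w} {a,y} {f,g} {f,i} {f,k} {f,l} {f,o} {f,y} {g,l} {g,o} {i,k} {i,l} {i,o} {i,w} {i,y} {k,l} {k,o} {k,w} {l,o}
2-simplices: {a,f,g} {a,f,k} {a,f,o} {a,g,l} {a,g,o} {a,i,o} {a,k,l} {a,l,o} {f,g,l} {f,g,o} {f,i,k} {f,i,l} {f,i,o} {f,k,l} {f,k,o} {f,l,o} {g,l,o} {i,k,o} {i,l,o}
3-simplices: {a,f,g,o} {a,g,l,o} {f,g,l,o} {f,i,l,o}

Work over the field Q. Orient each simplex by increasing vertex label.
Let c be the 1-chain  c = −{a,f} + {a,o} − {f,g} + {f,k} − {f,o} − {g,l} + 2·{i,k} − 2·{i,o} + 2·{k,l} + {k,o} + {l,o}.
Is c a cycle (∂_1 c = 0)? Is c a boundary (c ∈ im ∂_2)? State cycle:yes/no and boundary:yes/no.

cycle:yes boundary:yes

n_0=9 n_1=25 n_2=19 n_3=4  [Q]
∂1: piv[af,ag,ai,ak,al,ao,aw,ay] rk=8  ker:fg,fi,fk,fl,fo,fy,gl,go,ik,il,io,iw,iy,kl,ko,kw,lo
∂2: piv[afg,afk,afo,agl,ago,aio,akl,alo,fgl,fik,fil,fio,fko] rk=13  ker:fgo,fkl,flo,glo,iko,ilo
∂3: piv[afgo,aglo,fglo,filo] rk=4
∂1c = 0
c vs im∂2: reduces to 0 ⇒ boundary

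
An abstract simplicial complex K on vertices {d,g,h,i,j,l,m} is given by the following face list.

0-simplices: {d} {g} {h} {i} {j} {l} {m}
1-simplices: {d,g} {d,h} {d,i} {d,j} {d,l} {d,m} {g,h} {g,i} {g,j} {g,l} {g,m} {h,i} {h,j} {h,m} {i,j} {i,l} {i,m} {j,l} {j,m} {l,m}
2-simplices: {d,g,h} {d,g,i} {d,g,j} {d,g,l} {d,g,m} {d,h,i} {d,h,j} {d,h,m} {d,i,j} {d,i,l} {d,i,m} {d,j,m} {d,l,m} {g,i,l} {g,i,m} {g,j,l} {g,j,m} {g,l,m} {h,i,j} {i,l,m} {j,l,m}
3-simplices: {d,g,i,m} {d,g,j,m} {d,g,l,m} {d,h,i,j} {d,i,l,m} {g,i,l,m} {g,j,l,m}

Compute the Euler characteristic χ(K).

χ(K)=1

n_0=7 n_1=20 n_2=21 n_3=7
χ=+7−20+21−7=1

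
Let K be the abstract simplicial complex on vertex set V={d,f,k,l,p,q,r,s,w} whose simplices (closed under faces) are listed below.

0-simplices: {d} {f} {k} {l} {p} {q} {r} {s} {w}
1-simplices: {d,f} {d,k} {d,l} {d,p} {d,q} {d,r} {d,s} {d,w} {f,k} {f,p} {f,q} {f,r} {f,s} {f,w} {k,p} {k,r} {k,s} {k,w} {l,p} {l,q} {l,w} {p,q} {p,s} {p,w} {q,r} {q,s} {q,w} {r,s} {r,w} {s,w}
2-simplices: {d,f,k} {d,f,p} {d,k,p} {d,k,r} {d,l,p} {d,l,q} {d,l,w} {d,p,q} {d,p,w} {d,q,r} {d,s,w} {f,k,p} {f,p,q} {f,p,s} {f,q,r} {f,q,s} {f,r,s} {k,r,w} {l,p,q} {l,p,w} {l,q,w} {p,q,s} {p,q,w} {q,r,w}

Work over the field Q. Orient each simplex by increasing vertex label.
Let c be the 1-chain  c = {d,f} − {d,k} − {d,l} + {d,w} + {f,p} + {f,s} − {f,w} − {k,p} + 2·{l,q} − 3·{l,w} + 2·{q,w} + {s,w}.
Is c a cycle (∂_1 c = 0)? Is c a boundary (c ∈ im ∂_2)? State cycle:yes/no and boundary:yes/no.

cycle:yes boundary:no

n_0=9 n_1=30 n_2=24  [Q]
∂1: piv[df,dk,dl,dp,dq,dr,ds,dw] rk=8  ker:fk,fp,fq,fr,fs,fw,kp,kr,ks,kw,lp,lq,lw,pq,ps,pw,qr,qs,qw,rs,rw,sw
∂2: piv[dfk,dfp,dkp,dkr,dlp,dlq,dlw,dpq,dpw,dqr,dsw,fpq,fps,fqr,fqs,frs,krw,lqw,qrw] rk=19  ker:fkp,lpq,lpw,pqs,pqw
∂1c = 0
c vs im∂2: residual ≠ 0 ⇒ not boundary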